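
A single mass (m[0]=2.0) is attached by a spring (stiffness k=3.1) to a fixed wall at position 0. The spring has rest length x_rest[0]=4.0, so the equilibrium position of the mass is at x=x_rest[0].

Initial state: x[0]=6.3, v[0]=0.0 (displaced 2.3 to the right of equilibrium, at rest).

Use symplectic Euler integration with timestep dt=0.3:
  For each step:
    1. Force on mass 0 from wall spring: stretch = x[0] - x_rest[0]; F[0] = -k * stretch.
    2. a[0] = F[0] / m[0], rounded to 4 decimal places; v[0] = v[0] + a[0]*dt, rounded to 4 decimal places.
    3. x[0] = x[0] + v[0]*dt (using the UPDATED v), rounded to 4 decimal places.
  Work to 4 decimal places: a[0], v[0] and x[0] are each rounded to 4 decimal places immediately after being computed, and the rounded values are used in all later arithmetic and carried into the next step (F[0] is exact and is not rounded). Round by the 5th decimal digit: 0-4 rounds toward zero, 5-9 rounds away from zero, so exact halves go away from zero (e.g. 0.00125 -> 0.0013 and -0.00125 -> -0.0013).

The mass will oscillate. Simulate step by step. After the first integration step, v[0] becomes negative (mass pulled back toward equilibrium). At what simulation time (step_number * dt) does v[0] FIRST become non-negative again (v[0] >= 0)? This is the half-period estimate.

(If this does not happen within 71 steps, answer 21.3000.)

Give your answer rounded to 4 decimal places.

Step 0: x=[6.3000] v=[0.0000]
Step 1: x=[5.9792] v=[-1.0695]
Step 2: x=[5.3823] v=[-1.9898]
Step 3: x=[4.5925] v=[-2.6326]
Step 4: x=[3.7201] v=[-2.9081]
Step 5: x=[2.8867] v=[-2.7780]
Step 6: x=[2.2086] v=[-2.2603]
Step 7: x=[1.7804] v=[-1.4273]
Step 8: x=[1.6618] v=[-0.3952]
Step 9: x=[1.8694] v=[0.6921]
First v>=0 after going negative at step 9, time=2.7000

Answer: 2.7000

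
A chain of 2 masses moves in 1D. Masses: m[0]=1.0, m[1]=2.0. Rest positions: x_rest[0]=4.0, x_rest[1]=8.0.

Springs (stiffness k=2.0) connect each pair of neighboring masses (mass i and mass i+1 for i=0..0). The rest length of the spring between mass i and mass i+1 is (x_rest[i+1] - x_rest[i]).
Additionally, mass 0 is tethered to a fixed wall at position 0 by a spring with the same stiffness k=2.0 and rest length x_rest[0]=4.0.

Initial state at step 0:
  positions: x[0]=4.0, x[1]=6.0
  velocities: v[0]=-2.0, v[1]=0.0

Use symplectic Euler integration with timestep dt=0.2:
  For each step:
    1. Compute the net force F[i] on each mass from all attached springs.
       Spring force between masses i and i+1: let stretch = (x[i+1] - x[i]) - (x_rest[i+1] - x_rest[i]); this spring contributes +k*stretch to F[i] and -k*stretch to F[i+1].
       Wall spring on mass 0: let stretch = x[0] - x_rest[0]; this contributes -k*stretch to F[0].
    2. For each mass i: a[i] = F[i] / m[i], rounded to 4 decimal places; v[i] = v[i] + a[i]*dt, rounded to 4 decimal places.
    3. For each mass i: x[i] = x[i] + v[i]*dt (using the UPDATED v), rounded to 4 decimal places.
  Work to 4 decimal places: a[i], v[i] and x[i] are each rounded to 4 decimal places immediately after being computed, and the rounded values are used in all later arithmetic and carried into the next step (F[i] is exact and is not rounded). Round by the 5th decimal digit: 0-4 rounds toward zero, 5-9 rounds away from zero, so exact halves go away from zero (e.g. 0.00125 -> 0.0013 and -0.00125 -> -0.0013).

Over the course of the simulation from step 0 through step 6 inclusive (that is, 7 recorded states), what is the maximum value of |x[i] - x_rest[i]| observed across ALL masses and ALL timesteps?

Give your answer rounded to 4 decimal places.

Step 0: x=[4.0000 6.0000] v=[-2.0000 0.0000]
Step 1: x=[3.4400 6.0800] v=[-2.8000 0.4000]
Step 2: x=[2.8160 6.2144] v=[-3.1200 0.6720]
Step 3: x=[2.2386 6.3729] v=[-2.8870 0.7923]
Step 4: x=[1.8129 6.5260] v=[-2.1287 0.7654]
Step 5: x=[1.6192 6.6506] v=[-0.9686 0.6228]
Step 6: x=[1.6985 6.7339] v=[0.3963 0.4165]
Max displacement = 2.3808

Answer: 2.3808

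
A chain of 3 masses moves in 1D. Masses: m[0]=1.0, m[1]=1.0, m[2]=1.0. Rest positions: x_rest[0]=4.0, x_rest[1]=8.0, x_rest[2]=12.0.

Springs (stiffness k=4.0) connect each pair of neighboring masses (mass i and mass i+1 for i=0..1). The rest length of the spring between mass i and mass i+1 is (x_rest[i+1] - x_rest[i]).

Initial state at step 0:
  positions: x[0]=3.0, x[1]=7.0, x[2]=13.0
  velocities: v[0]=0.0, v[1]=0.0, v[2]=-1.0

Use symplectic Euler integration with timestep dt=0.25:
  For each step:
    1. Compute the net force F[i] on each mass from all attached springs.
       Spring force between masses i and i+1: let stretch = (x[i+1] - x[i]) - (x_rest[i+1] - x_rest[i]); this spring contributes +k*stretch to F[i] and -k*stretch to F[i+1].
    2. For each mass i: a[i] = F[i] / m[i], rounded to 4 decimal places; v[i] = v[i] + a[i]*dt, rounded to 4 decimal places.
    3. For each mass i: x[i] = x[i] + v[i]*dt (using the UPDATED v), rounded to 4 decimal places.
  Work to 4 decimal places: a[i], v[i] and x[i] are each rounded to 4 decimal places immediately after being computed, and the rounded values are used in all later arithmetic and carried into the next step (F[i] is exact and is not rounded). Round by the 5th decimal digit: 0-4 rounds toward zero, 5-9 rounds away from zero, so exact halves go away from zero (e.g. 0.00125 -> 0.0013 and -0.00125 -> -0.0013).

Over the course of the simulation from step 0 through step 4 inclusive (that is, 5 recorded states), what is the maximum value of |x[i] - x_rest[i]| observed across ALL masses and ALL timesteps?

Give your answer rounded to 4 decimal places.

Step 0: x=[3.0000 7.0000 13.0000] v=[0.0000 0.0000 -1.0000]
Step 1: x=[3.0000 7.5000 12.2500] v=[0.0000 2.0000 -3.0000]
Step 2: x=[3.1250 8.0625 11.3125] v=[0.5000 2.2500 -3.7500]
Step 3: x=[3.4844 8.2031 10.5625] v=[1.4375 0.5625 -3.0000]
Step 4: x=[4.0235 7.7539 10.2227] v=[2.1562 -1.7968 -1.3594]
Max displacement = 1.7773

Answer: 1.7773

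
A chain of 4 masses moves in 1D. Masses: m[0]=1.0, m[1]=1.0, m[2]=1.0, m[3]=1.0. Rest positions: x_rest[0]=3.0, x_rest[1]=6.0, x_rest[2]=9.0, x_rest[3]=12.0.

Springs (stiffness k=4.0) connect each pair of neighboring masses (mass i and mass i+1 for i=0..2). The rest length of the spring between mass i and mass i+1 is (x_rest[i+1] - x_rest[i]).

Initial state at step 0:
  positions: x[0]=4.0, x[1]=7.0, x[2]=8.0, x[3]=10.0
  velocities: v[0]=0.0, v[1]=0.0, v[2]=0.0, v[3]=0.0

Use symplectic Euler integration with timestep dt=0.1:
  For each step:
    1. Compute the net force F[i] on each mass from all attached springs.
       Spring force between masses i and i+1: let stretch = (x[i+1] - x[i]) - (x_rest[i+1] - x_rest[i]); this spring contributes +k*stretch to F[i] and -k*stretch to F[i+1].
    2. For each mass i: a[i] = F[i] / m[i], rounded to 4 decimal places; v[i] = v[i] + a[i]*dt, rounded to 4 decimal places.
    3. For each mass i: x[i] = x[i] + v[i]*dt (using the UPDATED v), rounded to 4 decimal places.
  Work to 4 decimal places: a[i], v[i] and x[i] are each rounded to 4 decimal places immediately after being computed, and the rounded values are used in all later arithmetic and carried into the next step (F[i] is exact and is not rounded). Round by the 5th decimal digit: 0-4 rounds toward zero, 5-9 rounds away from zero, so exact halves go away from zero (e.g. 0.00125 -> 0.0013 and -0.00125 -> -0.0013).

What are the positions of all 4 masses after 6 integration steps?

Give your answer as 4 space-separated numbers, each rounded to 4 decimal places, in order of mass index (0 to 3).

Answer: 3.8112 5.8047 8.5587 10.8255

Derivation:
Step 0: x=[4.0000 7.0000 8.0000 10.0000] v=[0.0000 0.0000 0.0000 0.0000]
Step 1: x=[4.0000 6.9200 8.0400 10.0400] v=[0.0000 -0.8000 0.4000 0.4000]
Step 2: x=[3.9968 6.7680 8.1152 10.1200] v=[-0.0320 -1.5200 0.7520 0.8000]
Step 3: x=[3.9845 6.5590 8.2167 10.2398] v=[-0.1235 -2.0896 1.0150 1.1981]
Step 4: x=[3.9551 6.3134 8.3328 10.3987] v=[-0.2937 -2.4563 1.1612 1.5889]
Step 5: x=[3.9001 6.0542 8.4508 10.5950] v=[-0.5504 -2.5919 1.1798 1.9625]
Step 6: x=[3.8112 5.8047 8.5587 10.8255] v=[-0.8888 -2.4949 1.0788 2.3048]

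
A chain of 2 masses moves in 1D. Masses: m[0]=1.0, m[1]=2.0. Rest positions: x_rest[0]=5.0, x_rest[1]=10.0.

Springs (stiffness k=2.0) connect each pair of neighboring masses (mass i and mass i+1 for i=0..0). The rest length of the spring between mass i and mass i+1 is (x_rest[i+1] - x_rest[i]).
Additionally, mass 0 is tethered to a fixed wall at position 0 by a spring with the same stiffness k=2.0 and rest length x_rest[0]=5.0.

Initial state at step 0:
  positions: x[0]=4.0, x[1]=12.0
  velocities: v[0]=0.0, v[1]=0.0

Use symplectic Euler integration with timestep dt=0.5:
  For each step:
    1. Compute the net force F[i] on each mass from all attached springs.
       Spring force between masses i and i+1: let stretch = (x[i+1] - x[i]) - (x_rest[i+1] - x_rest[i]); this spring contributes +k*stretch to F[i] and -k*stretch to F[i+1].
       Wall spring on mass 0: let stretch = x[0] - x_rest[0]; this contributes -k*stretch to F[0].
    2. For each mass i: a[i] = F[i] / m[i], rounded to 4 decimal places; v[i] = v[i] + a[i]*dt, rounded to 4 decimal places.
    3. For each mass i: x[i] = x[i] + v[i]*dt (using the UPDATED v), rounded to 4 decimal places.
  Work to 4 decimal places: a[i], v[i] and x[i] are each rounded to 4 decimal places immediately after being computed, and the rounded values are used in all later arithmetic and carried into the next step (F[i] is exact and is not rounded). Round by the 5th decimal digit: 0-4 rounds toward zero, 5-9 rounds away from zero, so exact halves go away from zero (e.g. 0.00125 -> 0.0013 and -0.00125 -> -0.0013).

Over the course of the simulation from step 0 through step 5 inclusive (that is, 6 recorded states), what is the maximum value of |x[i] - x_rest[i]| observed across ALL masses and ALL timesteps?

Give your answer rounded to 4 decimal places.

Step 0: x=[4.0000 12.0000] v=[0.0000 0.0000]
Step 1: x=[6.0000 11.2500] v=[4.0000 -1.5000]
Step 2: x=[7.6250 10.4375] v=[3.2500 -1.6250]
Step 3: x=[6.8438 10.1719] v=[-1.5625 -0.5313]
Step 4: x=[4.3047 10.3243] v=[-5.0782 0.3047]
Step 5: x=[2.6231 10.2218] v=[-3.3633 -0.2051]
Max displacement = 2.6250

Answer: 2.6250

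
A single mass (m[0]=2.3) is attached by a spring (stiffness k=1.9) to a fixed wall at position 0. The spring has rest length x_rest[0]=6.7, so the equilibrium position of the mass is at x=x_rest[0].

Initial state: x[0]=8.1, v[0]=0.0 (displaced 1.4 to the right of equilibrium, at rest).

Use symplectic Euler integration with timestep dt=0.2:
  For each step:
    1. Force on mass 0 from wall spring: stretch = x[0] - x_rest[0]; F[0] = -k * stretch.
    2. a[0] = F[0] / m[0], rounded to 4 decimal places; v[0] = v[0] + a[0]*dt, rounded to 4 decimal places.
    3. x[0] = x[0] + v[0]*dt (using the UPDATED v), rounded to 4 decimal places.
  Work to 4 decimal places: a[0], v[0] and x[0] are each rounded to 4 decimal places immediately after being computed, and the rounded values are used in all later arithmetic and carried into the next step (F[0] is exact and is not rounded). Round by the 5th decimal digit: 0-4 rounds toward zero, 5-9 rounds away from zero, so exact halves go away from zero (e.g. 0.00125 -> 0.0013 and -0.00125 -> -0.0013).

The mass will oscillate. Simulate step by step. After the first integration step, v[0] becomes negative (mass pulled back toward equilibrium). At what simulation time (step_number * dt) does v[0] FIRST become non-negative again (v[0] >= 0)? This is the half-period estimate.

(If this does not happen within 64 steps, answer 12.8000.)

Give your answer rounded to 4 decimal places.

Step 0: x=[8.1000] v=[0.0000]
Step 1: x=[8.0537] v=[-0.2313]
Step 2: x=[7.9627] v=[-0.4550]
Step 3: x=[7.8300] v=[-0.6636]
Step 4: x=[7.6599] v=[-0.8503]
Step 5: x=[7.4581] v=[-1.0089]
Step 6: x=[7.2313] v=[-1.1342]
Step 7: x=[6.9869] v=[-1.2220]
Step 8: x=[6.7330] v=[-1.2694]
Step 9: x=[6.4780] v=[-1.2749]
Step 10: x=[6.2304] v=[-1.2382]
Step 11: x=[5.9983] v=[-1.1606]
Step 12: x=[5.7894] v=[-1.0447]
Step 13: x=[5.6105] v=[-0.8943]
Step 14: x=[5.4676] v=[-0.7143]
Step 15: x=[5.3655] v=[-0.5107]
Step 16: x=[5.3075] v=[-0.2902]
Step 17: x=[5.2955] v=[-0.0601]
Step 18: x=[5.3299] v=[0.1719]
First v>=0 after going negative at step 18, time=3.6000

Answer: 3.6000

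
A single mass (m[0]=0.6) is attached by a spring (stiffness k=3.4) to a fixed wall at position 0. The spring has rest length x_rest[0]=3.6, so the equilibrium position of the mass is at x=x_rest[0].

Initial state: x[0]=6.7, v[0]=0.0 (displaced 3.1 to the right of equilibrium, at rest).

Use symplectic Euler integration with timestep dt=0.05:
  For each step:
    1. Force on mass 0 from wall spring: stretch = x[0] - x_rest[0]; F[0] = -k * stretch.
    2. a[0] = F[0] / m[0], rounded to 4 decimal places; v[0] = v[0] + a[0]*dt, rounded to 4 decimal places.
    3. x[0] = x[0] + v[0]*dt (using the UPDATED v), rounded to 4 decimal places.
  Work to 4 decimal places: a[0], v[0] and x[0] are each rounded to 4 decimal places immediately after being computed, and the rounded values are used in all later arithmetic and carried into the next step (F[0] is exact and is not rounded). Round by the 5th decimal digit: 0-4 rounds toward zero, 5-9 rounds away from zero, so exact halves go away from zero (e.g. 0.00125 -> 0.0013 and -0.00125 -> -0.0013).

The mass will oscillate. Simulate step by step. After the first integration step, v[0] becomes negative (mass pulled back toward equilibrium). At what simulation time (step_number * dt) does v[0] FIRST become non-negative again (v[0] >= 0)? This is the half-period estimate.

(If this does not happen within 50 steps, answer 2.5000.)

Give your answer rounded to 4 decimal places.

Answer: 1.3500

Derivation:
Step 0: x=[6.7000] v=[0.0000]
Step 1: x=[6.6561] v=[-0.8783]
Step 2: x=[6.5689] v=[-1.7442]
Step 3: x=[6.4396] v=[-2.5854]
Step 4: x=[6.2701] v=[-3.3900]
Step 5: x=[6.0628] v=[-4.1465]
Step 6: x=[5.8206] v=[-4.8443]
Step 7: x=[5.5469] v=[-5.4735]
Step 8: x=[5.2456] v=[-6.0251]
Step 9: x=[4.9210] v=[-6.4914]
Step 10: x=[4.5777] v=[-6.8657]
Step 11: x=[4.2206] v=[-7.1427]
Step 12: x=[3.8547] v=[-7.3185]
Step 13: x=[3.4852] v=[-7.3907]
Step 14: x=[3.1173] v=[-7.3582]
Step 15: x=[2.7562] v=[-7.2214]
Step 16: x=[2.4071] v=[-6.9823]
Step 17: x=[2.0749] v=[-6.6443]
Step 18: x=[1.7643] v=[-6.2122]
Step 19: x=[1.4797] v=[-5.6921]
Step 20: x=[1.2251] v=[-5.0914]
Step 21: x=[1.0042] v=[-4.4185]
Step 22: x=[0.8201] v=[-3.6830]
Step 23: x=[0.6753] v=[-2.8954]
Step 24: x=[0.5720] v=[-2.0667]
Step 25: x=[0.5116] v=[-1.2088]
Step 26: x=[0.4949] v=[-0.3338]
Step 27: x=[0.5222] v=[0.5460]
First v>=0 after going negative at step 27, time=1.3500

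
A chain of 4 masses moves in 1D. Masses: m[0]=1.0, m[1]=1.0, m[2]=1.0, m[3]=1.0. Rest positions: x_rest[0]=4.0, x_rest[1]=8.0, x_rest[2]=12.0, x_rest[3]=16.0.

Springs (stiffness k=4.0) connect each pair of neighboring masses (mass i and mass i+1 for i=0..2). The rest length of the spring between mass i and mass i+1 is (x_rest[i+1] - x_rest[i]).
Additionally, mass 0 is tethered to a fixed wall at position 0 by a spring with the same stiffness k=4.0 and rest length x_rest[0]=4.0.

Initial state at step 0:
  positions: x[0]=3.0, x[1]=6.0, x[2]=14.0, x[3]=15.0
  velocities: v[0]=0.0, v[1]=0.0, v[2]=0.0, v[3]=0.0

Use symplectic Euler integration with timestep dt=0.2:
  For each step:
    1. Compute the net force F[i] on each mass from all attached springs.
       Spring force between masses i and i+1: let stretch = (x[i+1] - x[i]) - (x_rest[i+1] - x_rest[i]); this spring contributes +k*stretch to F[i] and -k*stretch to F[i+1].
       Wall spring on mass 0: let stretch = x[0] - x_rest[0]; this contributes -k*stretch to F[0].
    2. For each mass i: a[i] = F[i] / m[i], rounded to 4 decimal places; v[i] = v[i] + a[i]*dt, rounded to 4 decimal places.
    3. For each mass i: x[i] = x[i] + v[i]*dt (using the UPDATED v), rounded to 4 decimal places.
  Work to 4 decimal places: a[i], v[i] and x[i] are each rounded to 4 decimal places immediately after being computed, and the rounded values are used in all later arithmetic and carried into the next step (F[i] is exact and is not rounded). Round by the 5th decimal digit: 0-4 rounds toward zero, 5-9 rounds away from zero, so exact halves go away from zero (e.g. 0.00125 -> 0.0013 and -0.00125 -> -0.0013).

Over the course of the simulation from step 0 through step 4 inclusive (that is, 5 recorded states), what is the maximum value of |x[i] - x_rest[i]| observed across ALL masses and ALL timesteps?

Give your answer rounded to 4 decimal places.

Step 0: x=[3.0000 6.0000 14.0000 15.0000] v=[0.0000 0.0000 0.0000 0.0000]
Step 1: x=[3.0000 6.8000 12.8800 15.4800] v=[0.0000 4.0000 -5.6000 2.4000]
Step 2: x=[3.1280 7.9648 11.2032 16.1840] v=[0.6400 5.8240 -8.3840 3.5200]
Step 3: x=[3.5294 8.8739 9.8052 16.7311] v=[2.0070 4.5453 -6.9901 2.7354]
Step 4: x=[4.2212 9.0768 9.3663 16.8100] v=[3.4591 1.0147 -2.1944 0.3947]
Max displacement = 2.6337

Answer: 2.6337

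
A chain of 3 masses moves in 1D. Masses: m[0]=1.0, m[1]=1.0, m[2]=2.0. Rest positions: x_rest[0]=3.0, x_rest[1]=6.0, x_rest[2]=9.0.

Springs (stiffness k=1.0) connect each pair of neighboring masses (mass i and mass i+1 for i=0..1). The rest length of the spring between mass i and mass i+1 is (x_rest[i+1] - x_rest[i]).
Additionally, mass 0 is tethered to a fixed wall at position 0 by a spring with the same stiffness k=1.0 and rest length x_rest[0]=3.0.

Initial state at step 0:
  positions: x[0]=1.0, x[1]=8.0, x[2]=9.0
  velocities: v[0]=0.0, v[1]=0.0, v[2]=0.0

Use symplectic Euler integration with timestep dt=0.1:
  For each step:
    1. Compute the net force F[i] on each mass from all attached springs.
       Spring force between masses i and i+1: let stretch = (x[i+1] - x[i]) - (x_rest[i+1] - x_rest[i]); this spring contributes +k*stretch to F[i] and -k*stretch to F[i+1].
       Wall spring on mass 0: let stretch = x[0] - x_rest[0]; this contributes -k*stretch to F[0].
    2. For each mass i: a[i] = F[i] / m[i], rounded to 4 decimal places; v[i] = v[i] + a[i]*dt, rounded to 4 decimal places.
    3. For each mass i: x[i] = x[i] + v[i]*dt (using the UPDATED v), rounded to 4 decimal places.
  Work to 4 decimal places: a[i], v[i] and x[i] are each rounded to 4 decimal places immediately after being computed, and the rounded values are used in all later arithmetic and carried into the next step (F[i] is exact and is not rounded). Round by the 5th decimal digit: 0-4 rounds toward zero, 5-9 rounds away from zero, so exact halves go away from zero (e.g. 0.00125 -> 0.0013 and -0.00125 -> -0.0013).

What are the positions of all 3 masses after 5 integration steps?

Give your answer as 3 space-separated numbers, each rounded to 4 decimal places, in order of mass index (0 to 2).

Answer: 1.8385 7.1649 9.1381

Derivation:
Step 0: x=[1.0000 8.0000 9.0000] v=[0.0000 0.0000 0.0000]
Step 1: x=[1.0600 7.9400 9.0100] v=[0.6000 -0.6000 0.1000]
Step 2: x=[1.1782 7.8219 9.0297] v=[1.1820 -1.1810 0.1965]
Step 3: x=[1.3511 7.6494 9.0583] v=[1.7286 -1.7246 0.2861]
Step 4: x=[1.5734 7.4281 9.0949] v=[2.2233 -2.2135 0.3657]
Step 5: x=[1.8385 7.1649 9.1381] v=[2.6514 -2.6323 0.4324]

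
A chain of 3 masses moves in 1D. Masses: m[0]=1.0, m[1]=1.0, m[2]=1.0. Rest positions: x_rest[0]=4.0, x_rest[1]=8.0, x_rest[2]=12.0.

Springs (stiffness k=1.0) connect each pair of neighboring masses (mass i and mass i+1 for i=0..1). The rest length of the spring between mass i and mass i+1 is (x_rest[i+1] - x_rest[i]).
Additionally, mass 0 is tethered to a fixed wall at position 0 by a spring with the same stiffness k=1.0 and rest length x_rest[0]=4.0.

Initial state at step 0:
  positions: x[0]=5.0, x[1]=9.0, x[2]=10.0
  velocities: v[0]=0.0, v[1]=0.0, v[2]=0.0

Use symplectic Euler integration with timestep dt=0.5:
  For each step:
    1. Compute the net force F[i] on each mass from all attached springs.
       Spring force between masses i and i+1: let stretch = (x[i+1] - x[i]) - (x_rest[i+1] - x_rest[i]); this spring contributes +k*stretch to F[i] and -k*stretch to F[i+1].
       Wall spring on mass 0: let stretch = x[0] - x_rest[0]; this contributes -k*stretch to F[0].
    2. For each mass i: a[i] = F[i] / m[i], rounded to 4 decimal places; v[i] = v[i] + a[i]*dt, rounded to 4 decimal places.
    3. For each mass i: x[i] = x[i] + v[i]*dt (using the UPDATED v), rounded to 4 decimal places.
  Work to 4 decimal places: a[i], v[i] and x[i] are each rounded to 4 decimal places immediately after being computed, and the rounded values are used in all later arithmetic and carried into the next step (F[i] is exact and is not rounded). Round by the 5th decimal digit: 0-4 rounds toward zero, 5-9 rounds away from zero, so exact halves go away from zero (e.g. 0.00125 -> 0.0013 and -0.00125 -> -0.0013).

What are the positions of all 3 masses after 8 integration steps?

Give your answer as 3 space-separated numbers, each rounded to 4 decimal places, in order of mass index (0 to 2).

Step 0: x=[5.0000 9.0000 10.0000] v=[0.0000 0.0000 0.0000]
Step 1: x=[4.7500 8.2500 10.7500] v=[-0.5000 -1.5000 1.5000]
Step 2: x=[4.1875 7.2500 11.8750] v=[-1.1250 -2.0000 2.2500]
Step 3: x=[3.3438 6.6406 12.8438] v=[-1.6875 -1.2188 1.9375]
Step 4: x=[2.4883 6.7578 13.2618] v=[-1.7110 0.2344 0.8359]
Step 5: x=[2.0781 7.4337 13.0538] v=[-0.8204 1.3517 -0.4161]
Step 6: x=[2.4873 8.1757 12.4407] v=[0.8184 1.4840 -1.2262]
Step 7: x=[3.6968 8.5619 11.7614] v=[2.4190 0.7723 -1.3587]
Step 8: x=[5.1984 8.5317 11.2822] v=[3.0032 -0.0605 -0.9585]

Answer: 5.1984 8.5317 11.2822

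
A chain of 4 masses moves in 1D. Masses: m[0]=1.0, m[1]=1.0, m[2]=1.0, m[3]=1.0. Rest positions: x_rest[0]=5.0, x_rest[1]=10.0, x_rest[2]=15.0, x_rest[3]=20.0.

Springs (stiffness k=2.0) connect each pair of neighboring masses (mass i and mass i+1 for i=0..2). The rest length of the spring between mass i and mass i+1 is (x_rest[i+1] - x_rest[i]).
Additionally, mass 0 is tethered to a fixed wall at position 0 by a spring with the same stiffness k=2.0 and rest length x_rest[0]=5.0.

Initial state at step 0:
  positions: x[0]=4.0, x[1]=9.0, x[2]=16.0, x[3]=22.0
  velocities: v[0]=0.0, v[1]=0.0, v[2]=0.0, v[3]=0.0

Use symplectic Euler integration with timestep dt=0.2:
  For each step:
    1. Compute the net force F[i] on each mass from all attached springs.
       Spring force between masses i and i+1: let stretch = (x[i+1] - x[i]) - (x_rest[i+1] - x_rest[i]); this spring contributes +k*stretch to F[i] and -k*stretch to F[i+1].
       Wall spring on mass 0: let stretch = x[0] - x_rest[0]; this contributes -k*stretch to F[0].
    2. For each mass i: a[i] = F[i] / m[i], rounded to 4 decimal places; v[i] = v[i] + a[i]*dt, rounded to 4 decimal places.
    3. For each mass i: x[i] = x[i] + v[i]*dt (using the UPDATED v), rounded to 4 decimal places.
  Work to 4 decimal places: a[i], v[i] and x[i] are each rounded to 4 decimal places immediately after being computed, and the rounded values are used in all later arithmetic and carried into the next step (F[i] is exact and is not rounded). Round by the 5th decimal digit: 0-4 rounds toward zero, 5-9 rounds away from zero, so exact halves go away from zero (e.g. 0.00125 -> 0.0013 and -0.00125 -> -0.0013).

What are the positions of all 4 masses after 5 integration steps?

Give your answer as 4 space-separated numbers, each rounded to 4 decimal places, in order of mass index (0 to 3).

Answer: 5.1495 10.6488 15.3408 20.8384

Derivation:
Step 0: x=[4.0000 9.0000 16.0000 22.0000] v=[0.0000 0.0000 0.0000 0.0000]
Step 1: x=[4.0800 9.1600 15.9200 21.9200] v=[0.4000 0.8000 -0.4000 -0.4000]
Step 2: x=[4.2400 9.4544 15.7792 21.7600] v=[0.8000 1.4720 -0.7040 -0.8000]
Step 3: x=[4.4780 9.8376 15.6109 21.5215] v=[1.1898 1.9162 -0.8416 -1.1923]
Step 4: x=[4.7865 10.2539 15.4536 21.2102] v=[1.5424 2.0817 -0.7867 -1.5565]
Step 5: x=[5.1495 10.6488 15.3408 20.8384] v=[1.8148 1.9746 -0.5639 -1.8591]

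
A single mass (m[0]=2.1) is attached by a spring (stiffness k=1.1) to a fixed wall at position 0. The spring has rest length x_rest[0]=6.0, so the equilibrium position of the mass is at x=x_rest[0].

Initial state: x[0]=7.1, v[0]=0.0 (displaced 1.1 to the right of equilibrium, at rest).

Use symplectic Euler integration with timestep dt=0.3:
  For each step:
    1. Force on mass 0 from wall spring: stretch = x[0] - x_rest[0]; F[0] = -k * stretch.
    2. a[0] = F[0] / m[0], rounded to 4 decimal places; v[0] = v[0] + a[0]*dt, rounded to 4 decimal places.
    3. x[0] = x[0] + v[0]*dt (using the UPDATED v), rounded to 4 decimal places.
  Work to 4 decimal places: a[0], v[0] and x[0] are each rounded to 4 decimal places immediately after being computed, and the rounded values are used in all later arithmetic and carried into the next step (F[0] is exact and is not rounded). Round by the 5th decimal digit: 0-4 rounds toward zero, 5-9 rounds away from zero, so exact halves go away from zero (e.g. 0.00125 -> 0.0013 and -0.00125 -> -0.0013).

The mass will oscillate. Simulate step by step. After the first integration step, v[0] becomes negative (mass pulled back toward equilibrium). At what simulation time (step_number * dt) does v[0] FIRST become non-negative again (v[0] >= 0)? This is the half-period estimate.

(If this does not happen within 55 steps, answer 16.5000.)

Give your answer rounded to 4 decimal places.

Answer: 4.5000

Derivation:
Step 0: x=[7.1000] v=[0.0000]
Step 1: x=[7.0481] v=[-0.1729]
Step 2: x=[6.9468] v=[-0.3376]
Step 3: x=[6.8009] v=[-0.4864]
Step 4: x=[6.6172] v=[-0.6123]
Step 5: x=[6.4044] v=[-0.7093]
Step 6: x=[6.1726] v=[-0.7728]
Step 7: x=[5.9326] v=[-0.7999]
Step 8: x=[5.6958] v=[-0.7893]
Step 9: x=[5.4734] v=[-0.7415]
Step 10: x=[5.2758] v=[-0.6588]
Step 11: x=[5.1123] v=[-0.5450]
Step 12: x=[4.9907] v=[-0.4055]
Step 13: x=[4.9166] v=[-0.2469]
Step 14: x=[4.8936] v=[-0.0767]
Step 15: x=[4.9228] v=[0.0972]
First v>=0 after going negative at step 15, time=4.5000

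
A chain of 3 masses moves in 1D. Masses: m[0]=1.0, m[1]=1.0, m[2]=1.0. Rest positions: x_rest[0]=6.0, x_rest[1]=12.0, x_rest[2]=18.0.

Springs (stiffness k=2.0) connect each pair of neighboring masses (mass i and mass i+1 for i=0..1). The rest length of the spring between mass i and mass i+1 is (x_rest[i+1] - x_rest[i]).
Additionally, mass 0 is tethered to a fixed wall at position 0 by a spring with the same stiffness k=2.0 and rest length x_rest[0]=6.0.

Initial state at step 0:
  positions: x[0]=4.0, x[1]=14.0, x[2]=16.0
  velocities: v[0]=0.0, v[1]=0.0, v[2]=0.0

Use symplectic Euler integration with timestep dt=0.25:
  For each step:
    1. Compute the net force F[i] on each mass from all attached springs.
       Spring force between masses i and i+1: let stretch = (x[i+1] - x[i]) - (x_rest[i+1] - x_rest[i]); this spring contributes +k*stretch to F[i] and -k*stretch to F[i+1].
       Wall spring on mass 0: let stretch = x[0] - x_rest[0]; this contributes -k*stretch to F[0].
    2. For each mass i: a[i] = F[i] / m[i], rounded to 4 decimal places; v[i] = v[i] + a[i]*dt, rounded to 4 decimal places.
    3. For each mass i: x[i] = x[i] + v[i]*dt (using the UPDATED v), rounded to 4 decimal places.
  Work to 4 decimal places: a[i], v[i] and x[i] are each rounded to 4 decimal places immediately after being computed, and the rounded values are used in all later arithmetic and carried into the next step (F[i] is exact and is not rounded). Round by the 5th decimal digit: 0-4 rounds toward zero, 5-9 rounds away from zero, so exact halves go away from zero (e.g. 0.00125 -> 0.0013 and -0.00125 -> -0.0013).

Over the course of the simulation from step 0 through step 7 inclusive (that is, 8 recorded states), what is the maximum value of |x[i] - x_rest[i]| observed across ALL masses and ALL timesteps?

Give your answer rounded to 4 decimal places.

Answer: 2.9883

Derivation:
Step 0: x=[4.0000 14.0000 16.0000] v=[0.0000 0.0000 0.0000]
Step 1: x=[4.7500 13.0000 16.5000] v=[3.0000 -4.0000 2.0000]
Step 2: x=[5.9375 11.4063 17.3125] v=[4.7500 -6.3750 3.2500]
Step 3: x=[7.0664 9.8672 18.1367] v=[4.5157 -6.1563 3.2969]
Step 4: x=[7.6621 9.0117 18.6773] v=[2.3829 -3.4220 2.1622]
Step 5: x=[7.4688 9.1957 18.7597] v=[-0.7734 0.7360 0.3294]
Step 6: x=[6.5577 10.3594 18.3966] v=[-3.6444 4.6546 -1.4526]
Step 7: x=[5.3021 12.0525 17.7788] v=[-5.0224 6.7724 -2.4712]
Max displacement = 2.9883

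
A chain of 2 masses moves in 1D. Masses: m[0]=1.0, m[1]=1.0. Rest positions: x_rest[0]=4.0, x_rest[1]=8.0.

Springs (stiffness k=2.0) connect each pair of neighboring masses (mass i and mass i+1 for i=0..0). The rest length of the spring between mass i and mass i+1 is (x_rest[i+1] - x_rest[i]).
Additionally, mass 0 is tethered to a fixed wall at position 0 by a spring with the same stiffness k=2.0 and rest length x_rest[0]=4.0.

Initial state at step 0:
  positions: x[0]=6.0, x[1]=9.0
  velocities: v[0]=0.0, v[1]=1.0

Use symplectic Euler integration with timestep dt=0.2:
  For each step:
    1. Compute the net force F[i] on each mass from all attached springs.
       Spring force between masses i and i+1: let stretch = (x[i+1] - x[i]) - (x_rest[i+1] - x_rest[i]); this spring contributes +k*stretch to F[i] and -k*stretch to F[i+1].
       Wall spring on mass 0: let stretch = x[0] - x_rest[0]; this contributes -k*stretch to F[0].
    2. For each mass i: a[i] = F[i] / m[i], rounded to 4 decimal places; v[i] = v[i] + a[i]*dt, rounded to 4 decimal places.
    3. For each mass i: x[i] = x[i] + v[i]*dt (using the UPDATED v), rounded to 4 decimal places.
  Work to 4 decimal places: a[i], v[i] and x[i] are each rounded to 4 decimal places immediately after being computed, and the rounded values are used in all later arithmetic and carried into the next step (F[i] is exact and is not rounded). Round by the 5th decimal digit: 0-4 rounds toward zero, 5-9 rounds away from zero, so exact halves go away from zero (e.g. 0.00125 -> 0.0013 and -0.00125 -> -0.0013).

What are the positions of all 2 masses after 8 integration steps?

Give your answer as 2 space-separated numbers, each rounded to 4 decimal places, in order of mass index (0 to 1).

Step 0: x=[6.0000 9.0000] v=[0.0000 1.0000]
Step 1: x=[5.7600 9.2800] v=[-1.2000 1.4000]
Step 2: x=[5.3408 9.5984] v=[-2.0960 1.5920]
Step 3: x=[4.8349 9.8962] v=[-2.5293 1.4890]
Step 4: x=[4.3472 10.1091] v=[-2.4387 1.0645]
Step 5: x=[3.9726 10.1810] v=[-1.8728 0.3597]
Step 6: x=[3.7769 10.0763] v=[-0.9785 -0.5237]
Step 7: x=[3.7830 9.7876] v=[0.0305 -1.4435]
Step 8: x=[3.9668 9.3385] v=[0.9191 -2.2453]

Answer: 3.9668 9.3385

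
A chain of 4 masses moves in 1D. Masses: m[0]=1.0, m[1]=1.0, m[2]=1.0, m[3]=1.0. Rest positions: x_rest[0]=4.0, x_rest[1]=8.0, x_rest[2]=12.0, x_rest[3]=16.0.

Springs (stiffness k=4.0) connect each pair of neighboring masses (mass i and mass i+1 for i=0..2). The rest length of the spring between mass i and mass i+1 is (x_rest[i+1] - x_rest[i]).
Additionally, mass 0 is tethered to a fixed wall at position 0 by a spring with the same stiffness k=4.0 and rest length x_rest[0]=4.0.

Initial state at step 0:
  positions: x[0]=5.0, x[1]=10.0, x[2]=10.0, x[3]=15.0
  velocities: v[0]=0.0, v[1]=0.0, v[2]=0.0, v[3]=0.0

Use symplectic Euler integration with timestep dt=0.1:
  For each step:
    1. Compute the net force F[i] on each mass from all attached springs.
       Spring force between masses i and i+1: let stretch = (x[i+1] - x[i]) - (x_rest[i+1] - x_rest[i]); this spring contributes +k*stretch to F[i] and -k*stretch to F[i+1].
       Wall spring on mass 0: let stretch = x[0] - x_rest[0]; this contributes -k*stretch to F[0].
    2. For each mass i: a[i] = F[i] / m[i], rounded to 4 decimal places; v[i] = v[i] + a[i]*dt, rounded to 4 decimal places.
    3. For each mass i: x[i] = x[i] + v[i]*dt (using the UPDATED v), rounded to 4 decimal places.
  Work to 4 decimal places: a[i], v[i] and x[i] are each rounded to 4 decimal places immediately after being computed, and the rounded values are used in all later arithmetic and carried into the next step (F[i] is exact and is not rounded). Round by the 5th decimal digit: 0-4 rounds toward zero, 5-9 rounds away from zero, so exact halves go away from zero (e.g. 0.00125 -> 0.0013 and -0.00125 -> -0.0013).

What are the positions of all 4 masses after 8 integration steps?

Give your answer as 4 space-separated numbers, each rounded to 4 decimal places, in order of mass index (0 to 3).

Answer: 3.9419 6.5422 13.1814 15.0134

Derivation:
Step 0: x=[5.0000 10.0000 10.0000 15.0000] v=[0.0000 0.0000 0.0000 0.0000]
Step 1: x=[5.0000 9.8000 10.2000 14.9600] v=[0.0000 -2.0000 2.0000 -0.4000]
Step 2: x=[4.9920 9.4240 10.5744 14.8896] v=[-0.0800 -3.7600 3.7440 -0.7040]
Step 3: x=[4.9616 8.9167 11.0754 14.8066] v=[-0.3040 -5.0726 5.0099 -0.8301]
Step 4: x=[4.8909 8.3376 11.6393 14.7343] v=[-0.7066 -5.7912 5.6389 -0.7226]
Step 5: x=[4.7625 7.7527 12.1949 14.6982] v=[-1.2843 -5.8492 5.5562 -0.3606]
Step 6: x=[4.5632 7.2259 12.6730 14.7220] v=[-1.9932 -5.2684 4.7806 0.2381]
Step 7: x=[4.2879 6.8104 13.0151 14.8239] v=[-2.7534 -4.1546 3.4214 1.0185]
Step 8: x=[3.9419 6.5422 13.1814 15.0134] v=[-3.4596 -2.6817 1.6630 1.8950]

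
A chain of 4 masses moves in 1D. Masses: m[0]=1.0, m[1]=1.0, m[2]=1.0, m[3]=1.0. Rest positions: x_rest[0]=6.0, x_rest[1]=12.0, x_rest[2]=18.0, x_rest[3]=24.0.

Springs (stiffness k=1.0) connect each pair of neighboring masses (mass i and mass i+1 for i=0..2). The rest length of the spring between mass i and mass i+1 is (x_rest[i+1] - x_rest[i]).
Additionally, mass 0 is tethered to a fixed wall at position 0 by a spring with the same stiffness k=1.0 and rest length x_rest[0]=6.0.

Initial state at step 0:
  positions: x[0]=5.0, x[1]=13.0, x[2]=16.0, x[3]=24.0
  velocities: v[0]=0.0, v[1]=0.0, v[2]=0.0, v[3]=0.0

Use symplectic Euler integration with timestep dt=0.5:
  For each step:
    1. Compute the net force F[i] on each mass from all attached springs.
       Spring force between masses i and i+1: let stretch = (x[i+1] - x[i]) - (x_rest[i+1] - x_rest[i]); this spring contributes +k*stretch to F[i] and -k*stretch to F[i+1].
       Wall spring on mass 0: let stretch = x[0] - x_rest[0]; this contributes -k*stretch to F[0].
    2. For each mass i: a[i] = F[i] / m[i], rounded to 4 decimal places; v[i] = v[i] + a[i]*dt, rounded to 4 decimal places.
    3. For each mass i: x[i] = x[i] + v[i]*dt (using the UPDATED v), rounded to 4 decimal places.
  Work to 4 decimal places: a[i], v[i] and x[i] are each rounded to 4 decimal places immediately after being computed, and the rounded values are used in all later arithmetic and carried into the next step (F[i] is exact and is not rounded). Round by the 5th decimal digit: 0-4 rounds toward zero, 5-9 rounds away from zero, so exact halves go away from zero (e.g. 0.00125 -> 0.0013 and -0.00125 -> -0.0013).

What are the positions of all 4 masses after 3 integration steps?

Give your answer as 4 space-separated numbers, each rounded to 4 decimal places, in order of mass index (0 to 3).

Answer: 6.6875 10.1250 19.1094 22.8125

Derivation:
Step 0: x=[5.0000 13.0000 16.0000 24.0000] v=[0.0000 0.0000 0.0000 0.0000]
Step 1: x=[5.7500 11.7500 17.2500 23.5000] v=[1.5000 -2.5000 2.5000 -1.0000]
Step 2: x=[6.5625 10.3750 18.6875 22.9375] v=[1.6250 -2.7500 2.8750 -1.1250]
Step 3: x=[6.6875 10.1250 19.1094 22.8125] v=[0.2500 -0.5000 0.8438 -0.2500]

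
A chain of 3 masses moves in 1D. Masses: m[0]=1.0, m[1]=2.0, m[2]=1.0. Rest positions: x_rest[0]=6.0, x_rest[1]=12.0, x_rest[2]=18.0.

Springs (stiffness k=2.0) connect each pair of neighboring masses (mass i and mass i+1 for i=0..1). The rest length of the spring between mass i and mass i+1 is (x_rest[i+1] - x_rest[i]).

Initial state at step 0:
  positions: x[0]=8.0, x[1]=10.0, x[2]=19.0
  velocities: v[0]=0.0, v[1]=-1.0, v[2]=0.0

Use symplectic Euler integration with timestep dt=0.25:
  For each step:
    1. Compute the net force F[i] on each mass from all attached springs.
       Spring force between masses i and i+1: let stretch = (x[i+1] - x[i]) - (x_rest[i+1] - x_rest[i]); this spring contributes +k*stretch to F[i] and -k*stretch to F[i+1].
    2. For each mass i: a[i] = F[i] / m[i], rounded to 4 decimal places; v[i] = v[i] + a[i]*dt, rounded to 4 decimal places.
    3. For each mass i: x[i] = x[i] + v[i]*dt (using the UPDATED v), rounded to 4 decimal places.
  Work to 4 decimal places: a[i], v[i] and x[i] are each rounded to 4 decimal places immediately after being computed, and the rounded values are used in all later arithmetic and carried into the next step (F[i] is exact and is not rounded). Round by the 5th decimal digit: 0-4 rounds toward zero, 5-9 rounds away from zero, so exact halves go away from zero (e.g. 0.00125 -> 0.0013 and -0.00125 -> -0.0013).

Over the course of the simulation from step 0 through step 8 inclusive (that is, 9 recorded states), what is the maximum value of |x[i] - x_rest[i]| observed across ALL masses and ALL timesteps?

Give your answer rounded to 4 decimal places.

Answer: 3.1165

Derivation:
Step 0: x=[8.0000 10.0000 19.0000] v=[0.0000 -1.0000 0.0000]
Step 1: x=[7.5000 10.1875 18.6250] v=[-2.0000 0.7500 -1.5000]
Step 2: x=[6.5859 10.7344 17.9453] v=[-3.6563 2.1875 -2.7188]
Step 3: x=[5.4404 11.4727 17.1142] v=[-4.5821 2.9531 -3.3243]
Step 4: x=[4.2989 12.1866 16.3279] v=[-4.5660 2.8554 -3.1451]
Step 5: x=[3.3934 12.6663 15.7740] v=[-3.6222 1.9188 -2.2158]
Step 6: x=[2.8970 12.7607 15.5816] v=[-1.9858 0.3775 -0.7697]
Step 7: x=[2.8835 12.4149 15.7866] v=[-0.0540 -1.3832 0.8199]
Step 8: x=[3.3114 11.6841 16.3201] v=[1.7117 -2.9231 2.1341]
Max displacement = 3.1165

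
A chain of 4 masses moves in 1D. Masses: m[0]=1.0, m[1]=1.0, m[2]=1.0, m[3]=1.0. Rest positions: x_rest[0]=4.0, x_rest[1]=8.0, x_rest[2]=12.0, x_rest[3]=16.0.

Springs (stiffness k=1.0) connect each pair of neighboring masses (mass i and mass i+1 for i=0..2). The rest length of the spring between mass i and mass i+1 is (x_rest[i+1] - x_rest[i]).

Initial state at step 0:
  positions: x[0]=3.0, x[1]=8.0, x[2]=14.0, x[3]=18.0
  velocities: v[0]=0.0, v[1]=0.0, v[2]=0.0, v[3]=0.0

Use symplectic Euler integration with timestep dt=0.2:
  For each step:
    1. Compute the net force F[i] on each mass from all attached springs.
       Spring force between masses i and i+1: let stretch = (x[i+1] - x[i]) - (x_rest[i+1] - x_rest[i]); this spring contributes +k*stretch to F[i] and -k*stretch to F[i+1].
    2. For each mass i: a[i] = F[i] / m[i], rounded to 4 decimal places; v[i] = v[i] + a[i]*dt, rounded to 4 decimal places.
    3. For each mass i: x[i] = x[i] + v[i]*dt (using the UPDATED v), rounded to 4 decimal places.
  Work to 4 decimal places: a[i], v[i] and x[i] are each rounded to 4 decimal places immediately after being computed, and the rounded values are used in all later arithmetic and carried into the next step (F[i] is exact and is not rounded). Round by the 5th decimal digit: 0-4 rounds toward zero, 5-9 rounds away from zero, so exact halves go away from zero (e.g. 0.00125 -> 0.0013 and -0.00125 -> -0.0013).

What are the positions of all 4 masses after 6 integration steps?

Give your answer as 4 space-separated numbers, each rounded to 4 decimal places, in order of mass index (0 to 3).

Step 0: x=[3.0000 8.0000 14.0000 18.0000] v=[0.0000 0.0000 0.0000 0.0000]
Step 1: x=[3.0400 8.0400 13.9200 18.0000] v=[0.2000 0.2000 -0.4000 0.0000]
Step 2: x=[3.1200 8.1152 13.7680 17.9968] v=[0.4000 0.3760 -0.7600 -0.0160]
Step 3: x=[3.2398 8.2167 13.5590 17.9844] v=[0.5990 0.5075 -1.0448 -0.0618]
Step 4: x=[3.3987 8.3328 13.3134 17.9550] v=[0.7944 0.5806 -1.2282 -0.1469]
Step 5: x=[3.5949 8.4508 13.0542 17.9000] v=[0.9812 0.5899 -1.2960 -0.2752]
Step 6: x=[3.8254 8.5587 12.8047 17.8111] v=[1.1524 0.5394 -1.2475 -0.4444]

Answer: 3.8254 8.5587 12.8047 17.8111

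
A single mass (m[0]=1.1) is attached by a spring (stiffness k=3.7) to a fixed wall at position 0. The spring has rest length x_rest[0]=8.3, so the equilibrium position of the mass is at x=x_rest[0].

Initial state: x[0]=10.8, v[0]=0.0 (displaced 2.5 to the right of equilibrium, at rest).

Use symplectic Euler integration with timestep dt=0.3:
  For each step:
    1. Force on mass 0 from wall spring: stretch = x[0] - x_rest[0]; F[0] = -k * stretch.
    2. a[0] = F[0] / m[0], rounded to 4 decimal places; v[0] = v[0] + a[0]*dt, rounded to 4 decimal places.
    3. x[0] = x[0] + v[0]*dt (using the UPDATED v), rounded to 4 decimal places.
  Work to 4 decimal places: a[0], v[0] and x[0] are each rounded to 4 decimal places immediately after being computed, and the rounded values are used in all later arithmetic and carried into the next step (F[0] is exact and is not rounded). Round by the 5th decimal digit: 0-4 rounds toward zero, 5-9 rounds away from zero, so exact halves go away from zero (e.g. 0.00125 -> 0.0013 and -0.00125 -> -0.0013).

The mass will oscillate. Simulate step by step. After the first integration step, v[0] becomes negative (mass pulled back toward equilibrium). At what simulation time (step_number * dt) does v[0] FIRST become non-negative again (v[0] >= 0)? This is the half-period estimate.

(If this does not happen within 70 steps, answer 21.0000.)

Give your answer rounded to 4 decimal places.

Step 0: x=[10.8000] v=[0.0000]
Step 1: x=[10.0432] v=[-2.5227]
Step 2: x=[8.7587] v=[-4.2818]
Step 3: x=[7.3353] v=[-4.7447]
Step 4: x=[6.2039] v=[-3.7712]
Step 5: x=[5.7071] v=[-1.6561]
Step 6: x=[5.9952] v=[0.9604]
First v>=0 after going negative at step 6, time=1.8000

Answer: 1.8000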